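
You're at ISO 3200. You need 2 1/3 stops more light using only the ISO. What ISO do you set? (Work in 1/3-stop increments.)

ISO 16000

ISO: 3200 → 4000 → 5000 → 6400 → 8000 → 10000 → 12800 → 16000 — 2 1/3 stops raised (brighter).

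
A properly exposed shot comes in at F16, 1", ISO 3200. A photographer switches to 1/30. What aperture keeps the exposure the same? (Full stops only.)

Shutter speed: 1 → 1/2 → 1/4 → 1/8 → 1/15 → 1/30 — 5 stops faster (darker).
Need 5 stops brighter from the aperture: f/16 → f/11 → f/8 → f/5.6 → f/4 → f/2.8.

f/2.8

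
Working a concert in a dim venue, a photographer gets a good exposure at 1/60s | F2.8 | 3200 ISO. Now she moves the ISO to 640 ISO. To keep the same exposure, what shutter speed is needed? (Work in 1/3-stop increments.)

1/13s

ISO: 3200 → 2500 → 2000 → 1600 → 1250 → 1000 → 800 → 640 — 2 1/3 stops dropped (darker).
Need 2 1/3 stops brighter from the shutter speed: 1/60 → 1/50 → 1/40 → 1/30 → 1/25 → 1/20 → 1/15 → 1/13.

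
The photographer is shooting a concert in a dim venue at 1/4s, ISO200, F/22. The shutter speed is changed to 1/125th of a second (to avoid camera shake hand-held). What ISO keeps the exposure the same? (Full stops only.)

ISO 6400

Shutter speed: 1/4 → 1/8 → 1/15 → 1/30 → 1/60 → 1/125 — 5 stops faster (darker).
Need 5 stops brighter from the ISO: 200 → 400 → 800 → 1600 → 3200 → 6400.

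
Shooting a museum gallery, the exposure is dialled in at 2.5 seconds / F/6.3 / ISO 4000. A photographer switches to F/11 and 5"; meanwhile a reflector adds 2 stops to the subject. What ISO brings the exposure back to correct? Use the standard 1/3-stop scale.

ISO 1600

Scene light: 2 stops brighter.
Aperture: f/6.3 → f/7.1 → f/8 → f/9 → f/10 → f/11 — 1 2/3 stops stopped down (darker).
Shutter speed: 2.5 → 3.2 → 4 → 5 — 1 stop longer (brighter).
Net so far: 1 1/3 stops brighter. ISO: 4000 → 3200 → 2500 → 2000 → 1600.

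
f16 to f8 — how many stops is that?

f/16 → f/11 → f/8 — count the steps: 2 stops.

2 stops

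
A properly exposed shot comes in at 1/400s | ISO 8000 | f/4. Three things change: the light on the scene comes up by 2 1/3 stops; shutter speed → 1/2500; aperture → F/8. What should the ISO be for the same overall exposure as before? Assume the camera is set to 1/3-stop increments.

ISO 40000

Scene light: 2 1/3 stops brighter.
Shutter speed: 1/400 → 1/500 → 1/640 → 1/800 → 1/1000 → 1/1250 → 1/1600 → 1/2000 → 1/2500 — 2 2/3 stops shorter (darker).
Aperture: f/4 → f/4.5 → f/5 → f/5.6 → f/6.3 → f/7.1 → f/8 — 2 stops narrower (darker).
Net so far: 2 1/3 stops darker. ISO: 8000 → 10000 → 12800 → 16000 → 20000 → 25600 → 32000 → 40000.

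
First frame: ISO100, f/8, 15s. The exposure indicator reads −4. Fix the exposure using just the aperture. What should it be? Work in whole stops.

Underexposed by 4 stops → need 4 stops brighter.
Aperture: f/8 → f/5.6 → f/4 → f/2.8 → f/2.

f/2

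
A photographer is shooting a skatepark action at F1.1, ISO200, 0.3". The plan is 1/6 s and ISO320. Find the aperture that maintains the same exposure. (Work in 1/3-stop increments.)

Shutter speed: 0.3 → 1/4 → 1/5 → 1/6 — 1 stop faster (darker).
ISO: 200 → 250 → 320 — 2/3 stop raised (brighter).
Net change so far: 1/3 stop darker. Offset with the aperture: f/1.1 → f/1.0.

f/1.0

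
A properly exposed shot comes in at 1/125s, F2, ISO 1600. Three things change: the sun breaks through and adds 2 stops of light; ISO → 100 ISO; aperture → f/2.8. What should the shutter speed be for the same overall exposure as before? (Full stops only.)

Scene light: 2 stops brighter.
ISO: 1600 → 800 → 400 → 200 → 100 — 4 stops dropped (darker).
Aperture: f/2 → f/2.8 — 1 stop stopped down (darker).
Net so far: 3 stops darker. Shutter speed: 1/125 → 1/60 → 1/30 → 1/15.

1/15s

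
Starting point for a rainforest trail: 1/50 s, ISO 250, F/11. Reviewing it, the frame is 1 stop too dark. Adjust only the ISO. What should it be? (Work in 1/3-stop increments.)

Underexposed by 1 stop → need 1 stop brighter.
ISO: 250 → 320 → 400 → 500.

ISO 500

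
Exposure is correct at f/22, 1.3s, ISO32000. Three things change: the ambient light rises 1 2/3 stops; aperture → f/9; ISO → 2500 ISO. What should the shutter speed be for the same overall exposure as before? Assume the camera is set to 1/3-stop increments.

0.8 s

Scene light: 1 2/3 stops brighter.
Aperture: f/22 → f/20 → f/18 → f/16 → f/14 → f/13 → f/11 → f/10 → f/9 — 2 2/3 stops opened up (brighter).
ISO: 32000 → 25600 → 20000 → 16000 → 12800 → 10000 → 8000 → 6400 → 5000 → 4000 → 3200 → 2500 — 3 2/3 stops dropped (darker).
Net so far: 2/3 stop brighter. Shutter speed: 1.3 → 1 → 0.8.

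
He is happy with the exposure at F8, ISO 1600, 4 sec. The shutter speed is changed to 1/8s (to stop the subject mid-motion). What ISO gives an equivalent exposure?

Shutter speed: 4 → 2 → 1 → 1/2 → 1/4 → 1/8 — 5 stops shorter (darker).
Need 5 stops brighter from the ISO: 1600 → 3200 → 6400 → 12800 → 25600 → 51200.

ISO 51200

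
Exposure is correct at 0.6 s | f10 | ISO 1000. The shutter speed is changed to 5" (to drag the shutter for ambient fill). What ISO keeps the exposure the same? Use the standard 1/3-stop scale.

Shutter speed: 0.6 → 0.8 → 1 → 1.3 → 1.6 → 2 → 2.5 → 3.2 → 4 → 5 — 3 stops slower (brighter).
Need 3 stops darker from the ISO: 1000 → 800 → 640 → 500 → 400 → 320 → 250 → 200 → 160 → 125.

ISO 125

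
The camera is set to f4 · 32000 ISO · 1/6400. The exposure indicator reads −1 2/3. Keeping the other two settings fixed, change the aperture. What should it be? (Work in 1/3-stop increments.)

Underexposed by 1 2/3 stops → need 1 2/3 stops brighter.
Aperture: f/4 → f/3.5 → f/3.2 → f/2.8 → f/2.5 → f/2.2.

f/2.2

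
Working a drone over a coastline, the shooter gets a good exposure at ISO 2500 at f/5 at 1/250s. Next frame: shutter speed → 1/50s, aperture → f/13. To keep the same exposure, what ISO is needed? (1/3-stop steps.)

ISO 3200

Shutter speed: 1/250 → 1/200 → 1/160 → 1/125 → 1/100 → 1/80 → 1/60 → 1/50 — 2 1/3 stops slower (brighter).
Aperture: f/5 → f/5.6 → f/6.3 → f/7.1 → f/8 → f/9 → f/10 → f/11 → f/13 — 2 2/3 stops stopped down (darker).
Net change so far: 1/3 stop darker. Offset with the ISO: 2500 → 3200.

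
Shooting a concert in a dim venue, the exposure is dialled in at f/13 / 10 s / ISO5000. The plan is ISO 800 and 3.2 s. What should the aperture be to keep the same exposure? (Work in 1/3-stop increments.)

f/2.8

ISO: 5000 → 4000 → 3200 → 2500 → 2000 → 1600 → 1250 → 1000 → 800 — 2 2/3 stops lower (darker).
Shutter speed: 10 → 8 → 6 → 5 → 4 → 3.2 — 1 2/3 stops faster (darker).
Net change so far: 4 1/3 stops darker. Offset with the aperture: f/13 → f/11 → f/10 → f/9 → f/8 → f/7.1 → f/6.3 → f/5.6 → f/5 → f/4.5 → f/4 → f/3.5 → f/3.2 → f/2.8.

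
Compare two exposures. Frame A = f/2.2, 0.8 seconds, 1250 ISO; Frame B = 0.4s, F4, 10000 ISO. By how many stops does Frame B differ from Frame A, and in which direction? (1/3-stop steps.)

1/3 stop brighter

Aperture: f/2.2 → f/2.5 → f/2.8 → f/3.2 → f/3.5 → f/4 — 1 2/3 stops narrower (darker).
Shutter speed: 0.8 → 0.6 → 0.5 → 0.4 — 1 stop faster (darker).
ISO: 1250 → 1600 → 2000 → 2500 → 3200 → 4000 → 5000 → 6400 → 8000 → 10000 — 3 stops higher (brighter).
Net: −1 2/3 −1 +3 = +1/3 stops.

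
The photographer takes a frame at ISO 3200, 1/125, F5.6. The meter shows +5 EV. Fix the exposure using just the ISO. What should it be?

ISO 100

Overexposed by 5 stops → need 5 stops darker.
ISO: 3200 → 1600 → 800 → 400 → 200 → 100.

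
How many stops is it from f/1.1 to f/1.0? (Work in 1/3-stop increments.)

f/1.1 → f/1.0 — count the steps: 1 third-stops = 1/3 stop.

1/3 stop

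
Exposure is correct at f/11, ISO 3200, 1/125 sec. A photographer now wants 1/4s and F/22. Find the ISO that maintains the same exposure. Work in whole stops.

ISO 400

Shutter speed: 1/125 → 1/60 → 1/30 → 1/15 → 1/8 → 1/4 — 5 stops slower (brighter).
Aperture: f/11 → f/16 → f/22 — 2 stops stopped down (darker).
Net change so far: 3 stops brighter. Offset with the ISO: 3200 → 1600 → 800 → 400.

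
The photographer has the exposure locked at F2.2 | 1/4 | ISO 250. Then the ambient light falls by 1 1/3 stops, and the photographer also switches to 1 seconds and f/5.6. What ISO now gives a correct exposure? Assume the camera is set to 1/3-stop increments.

ISO 1000

Scene light: 1 1/3 stops darker.
Shutter speed: 1/4 → 0.3 → 0.4 → 0.5 → 0.6 → 0.8 → 1 — 2 stops longer (brighter).
Aperture: f/2.2 → f/2.5 → f/2.8 → f/3.2 → f/3.5 → f/4 → f/4.5 → f/5 → f/5.6 — 2 2/3 stops smaller aperture (darker).
Net so far: 2 stops darker. ISO: 250 → 320 → 400 → 500 → 640 → 800 → 1000.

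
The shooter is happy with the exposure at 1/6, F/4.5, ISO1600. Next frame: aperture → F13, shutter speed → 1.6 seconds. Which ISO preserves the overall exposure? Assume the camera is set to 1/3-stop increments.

ISO 1250

Aperture: f/4.5 → f/5 → f/5.6 → f/6.3 → f/7.1 → f/8 → f/9 → f/10 → f/11 → f/13 — 3 stops narrower (darker).
Shutter speed: 1/6 → 1/5 → 1/4 → 0.3 → 0.4 → 0.5 → 0.6 → 0.8 → 1 → 1.3 → 1.6 — 3 1/3 stops slower (brighter).
Net change so far: 1/3 stop brighter. Offset with the ISO: 1600 → 1250.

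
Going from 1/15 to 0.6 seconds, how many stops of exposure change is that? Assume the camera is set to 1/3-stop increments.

1/15 → 1/13 → 1/10 → 1/8 → 1/6 → 1/5 → 1/4 → 0.3 → 0.4 → 0.5 → 0.6 — count the steps: 10 third-stops = 3 1/3 stops.

3 1/3 stops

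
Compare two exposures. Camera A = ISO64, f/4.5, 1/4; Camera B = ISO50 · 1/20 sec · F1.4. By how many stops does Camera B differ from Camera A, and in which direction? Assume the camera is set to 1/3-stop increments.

2/3 stop brighter

Aperture: f/4.5 → f/4 → f/3.5 → f/3.2 → f/2.8 → f/2.5 → f/2.2 → f/2 → f/1.8 → f/1.6 → f/1.4 — 3 1/3 stops larger aperture (brighter).
Shutter speed: 1/4 → 1/5 → 1/6 → 1/8 → 1/10 → 1/13 → 1/15 → 1/20 — 2 1/3 stops faster (darker).
ISO: 64 → 50 — 1/3 stop lower (darker).
Net: +3 1/3 −2 1/3 −1/3 = +2/3 stops.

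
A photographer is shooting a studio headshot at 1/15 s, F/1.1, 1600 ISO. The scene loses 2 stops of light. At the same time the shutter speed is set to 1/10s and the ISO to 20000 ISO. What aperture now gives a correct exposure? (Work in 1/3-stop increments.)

Scene light: 2 stops darker.
Shutter speed: 1/15 → 1/13 → 1/10 — 2/3 stop longer (brighter).
ISO: 1600 → 2000 → 2500 → 3200 → 4000 → 5000 → 6400 → 8000 → 10000 → 12800 → 16000 → 20000 — 3 2/3 stops raised (brighter).
Net so far: 2 1/3 stops brighter. Aperture: f/1.1 → f/1.2 → f/1.4 → f/1.6 → f/1.8 → f/2 → f/2.2 → f/2.5.

f/2.5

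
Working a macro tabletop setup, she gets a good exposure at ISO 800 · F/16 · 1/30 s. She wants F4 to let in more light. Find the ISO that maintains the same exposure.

Aperture: f/16 → f/11 → f/8 → f/5.6 → f/4 — 4 stops wider (brighter).
Need 4 stops darker from the ISO: 800 → 400 → 200 → 100 → 50.

ISO 50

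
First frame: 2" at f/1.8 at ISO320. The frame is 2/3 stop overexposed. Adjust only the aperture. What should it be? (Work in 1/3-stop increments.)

Overexposed by 2/3 stop → need 2/3 stop darker.
Aperture: f/1.8 → f/2 → f/2.2.

f/2.2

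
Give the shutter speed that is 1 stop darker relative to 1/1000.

Shutter speed: 1/1000 → 1/2000 — 1 stop faster (darker).

1/2000s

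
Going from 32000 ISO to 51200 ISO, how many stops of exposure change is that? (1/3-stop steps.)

2/3 stop

32000 → 40000 → 51200 — count the steps: 2 third-stops = 2/3 stop.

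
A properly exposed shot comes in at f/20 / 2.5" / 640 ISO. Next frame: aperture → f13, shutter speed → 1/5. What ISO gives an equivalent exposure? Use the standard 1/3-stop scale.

ISO 3200

Aperture: f/20 → f/18 → f/16 → f/14 → f/13 — 1 1/3 stops opened up (brighter).
Shutter speed: 2.5 → 2 → 1.6 → 1.3 → 1 → 0.8 → 0.6 → 0.5 → 0.4 → 0.3 → 1/4 → 1/5 — 3 2/3 stops shorter (darker).
Net change so far: 2 1/3 stops darker. Offset with the ISO: 640 → 800 → 1000 → 1250 → 1600 → 2000 → 2500 → 3200.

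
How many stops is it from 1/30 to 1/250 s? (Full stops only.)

3 stops

1/30 → 1/60 → 1/125 → 1/250 — count the steps: 3 stops.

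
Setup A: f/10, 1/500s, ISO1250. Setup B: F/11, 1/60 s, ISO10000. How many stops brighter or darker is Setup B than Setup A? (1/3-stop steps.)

5 2/3 stops brighter

Aperture: f/10 → f/11 — 1/3 stop narrower (darker).
Shutter speed: 1/500 → 1/400 → 1/320 → 1/250 → 1/200 → 1/160 → 1/125 → 1/100 → 1/80 → 1/60 — 3 stops slower (brighter).
ISO: 1250 → 1600 → 2000 → 2500 → 3200 → 4000 → 5000 → 6400 → 8000 → 10000 — 3 stops higher (brighter).
Net: −1/3 +3 +3 = +5 2/3 stops.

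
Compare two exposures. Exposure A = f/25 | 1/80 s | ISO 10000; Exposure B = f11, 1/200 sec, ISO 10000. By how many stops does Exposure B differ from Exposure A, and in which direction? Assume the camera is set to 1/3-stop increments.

1 stop brighter

Aperture: f/25 → f/22 → f/20 → f/18 → f/16 → f/14 → f/13 → f/11 — 2 1/3 stops larger aperture (brighter).
Shutter speed: 1/80 → 1/100 → 1/125 → 1/160 → 1/200 — 1 1/3 stops shorter (darker).
ISO: unchanged.
Net: +2 1/3 −1 1/3 = +1 stop.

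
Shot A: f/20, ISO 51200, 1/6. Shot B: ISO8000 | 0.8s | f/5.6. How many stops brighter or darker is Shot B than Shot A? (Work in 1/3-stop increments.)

3 1/3 stops brighter

Aperture: f/20 → f/18 → f/16 → f/14 → f/13 → f/11 → f/10 → f/9 → f/8 → f/7.1 → f/6.3 → f/5.6 — 3 2/3 stops opened up (brighter).
Shutter speed: 1/6 → 1/5 → 1/4 → 0.3 → 0.4 → 0.5 → 0.6 → 0.8 — 2 1/3 stops slower (brighter).
ISO: 51200 → 40000 → 32000 → 25600 → 20000 → 16000 → 12800 → 10000 → 8000 — 2 2/3 stops lower (darker).
Net: +3 2/3 +2 1/3 −2 2/3 = +3 1/3 stops.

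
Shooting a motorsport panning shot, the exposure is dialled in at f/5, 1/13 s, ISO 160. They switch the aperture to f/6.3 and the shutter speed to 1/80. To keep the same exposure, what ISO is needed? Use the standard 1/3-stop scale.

ISO 1600

Aperture: f/5 → f/5.6 → f/6.3 — 2/3 stop smaller aperture (darker).
Shutter speed: 1/13 → 1/15 → 1/20 → 1/25 → 1/30 → 1/40 → 1/50 → 1/60 → 1/80 — 2 2/3 stops faster (darker).
Net change so far: 3 1/3 stops darker. Offset with the ISO: 160 → 200 → 250 → 320 → 400 → 500 → 640 → 800 → 1000 → 1250 → 1600.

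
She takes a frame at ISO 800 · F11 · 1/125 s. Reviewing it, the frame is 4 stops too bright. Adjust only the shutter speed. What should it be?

1/2000s

Overexposed by 4 stops → need 4 stops darker.
Shutter speed: 1/125 → 1/250 → 1/500 → 1/1000 → 1/2000.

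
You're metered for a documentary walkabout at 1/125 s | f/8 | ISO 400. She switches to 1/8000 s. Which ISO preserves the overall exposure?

ISO 25600

Shutter speed: 1/125 → 1/250 → 1/500 → 1/1000 → 1/2000 → 1/4000 → 1/8000 — 6 stops shorter (darker).
Need 6 stops brighter from the ISO: 400 → 800 → 1600 → 3200 → 6400 → 12800 → 25600.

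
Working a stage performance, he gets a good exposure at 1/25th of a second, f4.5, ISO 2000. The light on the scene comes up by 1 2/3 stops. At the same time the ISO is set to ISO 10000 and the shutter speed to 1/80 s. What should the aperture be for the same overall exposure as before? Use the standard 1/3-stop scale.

Scene light: 1 2/3 stops brighter.
ISO: 2000 → 2500 → 3200 → 4000 → 5000 → 6400 → 8000 → 10000 — 2 1/3 stops raised (brighter).
Shutter speed: 1/25 → 1/30 → 1/40 → 1/50 → 1/60 → 1/80 — 1 2/3 stops faster (darker).
Net so far: 2 1/3 stops brighter. Aperture: f/4.5 → f/5 → f/5.6 → f/6.3 → f/7.1 → f/8 → f/9 → f/10.

f/10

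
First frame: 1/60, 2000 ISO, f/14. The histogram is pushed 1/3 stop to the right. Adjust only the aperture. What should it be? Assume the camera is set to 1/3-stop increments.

Overexposed by 1/3 stop → need 1/3 stop darker.
Aperture: f/14 → f/16.

f/16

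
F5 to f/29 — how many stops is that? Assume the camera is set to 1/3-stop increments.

5 stops

f/5 → f/5.6 → f/6.3 → f/7.1 → f/8 → f/9 → f/10 → f/11 → f/13 → f/14 → f/16 → f/18 → f/20 → f/22 → f/25 → f/29 — count the steps: 15 third-stops = 5 stops.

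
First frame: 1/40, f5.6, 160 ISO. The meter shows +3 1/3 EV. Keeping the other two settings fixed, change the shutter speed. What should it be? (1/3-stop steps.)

Overexposed by 3 1/3 stops → need 3 1/3 stops darker.
Shutter speed: 1/40 → 1/50 → 1/60 → 1/80 → 1/100 → 1/125 → 1/160 → 1/200 → 1/250 → 1/320 → 1/400.

1/400s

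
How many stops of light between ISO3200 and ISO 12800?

2 stops

3200 → 6400 → 12800 — count the steps: 2 stops.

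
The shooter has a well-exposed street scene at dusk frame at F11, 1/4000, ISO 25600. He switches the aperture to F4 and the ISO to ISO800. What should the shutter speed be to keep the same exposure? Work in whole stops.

1/1000s

Aperture: f/11 → f/8 → f/5.6 → f/4 — 3 stops opened up (brighter).
ISO: 25600 → 12800 → 6400 → 3200 → 1600 → 800 — 5 stops dropped (darker).
Net change so far: 2 stops darker. Offset with the shutter speed: 1/4000 → 1/2000 → 1/1000.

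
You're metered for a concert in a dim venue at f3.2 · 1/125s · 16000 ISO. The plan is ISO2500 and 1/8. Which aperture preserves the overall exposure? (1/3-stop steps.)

ISO: 16000 → 12800 → 10000 → 8000 → 6400 → 5000 → 4000 → 3200 → 2500 — 2 2/3 stops dropped (darker).
Shutter speed: 1/125 → 1/100 → 1/80 → 1/60 → 1/50 → 1/40 → 1/30 → 1/25 → 1/20 → 1/15 → 1/13 → 1/10 → 1/8 — 4 stops slower (brighter).
Net change so far: 1 1/3 stops brighter. Offset with the aperture: f/3.2 → f/3.5 → f/4 → f/4.5 → f/5.

f/5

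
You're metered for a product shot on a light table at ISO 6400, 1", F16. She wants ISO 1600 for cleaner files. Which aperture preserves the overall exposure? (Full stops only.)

ISO: 6400 → 3200 → 1600 — 2 stops lower (darker).
Need 2 stops brighter from the aperture: f/16 → f/11 → f/8.

f/8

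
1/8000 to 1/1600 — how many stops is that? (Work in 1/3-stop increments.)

1/8000 → 1/6400 → 1/5000 → 1/4000 → 1/3200 → 1/2500 → 1/2000 → 1/1600 — count the steps: 7 third-stops = 2 1/3 stops.

2 1/3 stops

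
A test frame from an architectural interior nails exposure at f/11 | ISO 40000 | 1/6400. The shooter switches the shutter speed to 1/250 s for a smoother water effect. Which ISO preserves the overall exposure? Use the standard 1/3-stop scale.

ISO 1600

Shutter speed: 1/6400 → 1/5000 → 1/4000 → 1/3200 → 1/2500 → 1/2000 → 1/1600 → 1/1250 → 1/1000 → 1/800 → 1/640 → 1/500 → 1/400 → 1/320 → 1/250 — 4 2/3 stops longer (brighter).
Need 4 2/3 stops darker from the ISO: 40000 → 32000 → 25600 → 20000 → 16000 → 12800 → 10000 → 8000 → 6400 → 5000 → 4000 → 3200 → 2500 → 2000 → 1600.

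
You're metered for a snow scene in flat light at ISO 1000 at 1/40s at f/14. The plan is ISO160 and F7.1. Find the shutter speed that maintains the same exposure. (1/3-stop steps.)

ISO: 1000 → 800 → 640 → 500 → 400 → 320 → 250 → 200 → 160 — 2 2/3 stops dropped (darker).
Aperture: f/14 → f/13 → f/11 → f/10 → f/9 → f/8 → f/7.1 — 2 stops larger aperture (brighter).
Net change so far: 2/3 stop darker. Offset with the shutter speed: 1/40 → 1/30 → 1/25.

1/25s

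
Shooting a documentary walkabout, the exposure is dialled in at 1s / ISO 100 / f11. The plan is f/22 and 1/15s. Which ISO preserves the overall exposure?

Aperture: f/11 → f/16 → f/22 — 2 stops smaller aperture (darker).
Shutter speed: 1 → 1/2 → 1/4 → 1/8 → 1/15 — 4 stops faster (darker).
Net change so far: 6 stops darker. Offset with the ISO: 100 → 200 → 400 → 800 → 1600 → 3200 → 6400.

ISO 6400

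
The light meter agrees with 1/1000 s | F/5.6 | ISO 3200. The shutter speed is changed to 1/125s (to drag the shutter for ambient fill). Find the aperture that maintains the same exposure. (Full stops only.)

f/16

Shutter speed: 1/1000 → 1/500 → 1/250 → 1/125 — 3 stops slower (brighter).
Need 3 stops darker from the aperture: f/5.6 → f/8 → f/11 → f/16.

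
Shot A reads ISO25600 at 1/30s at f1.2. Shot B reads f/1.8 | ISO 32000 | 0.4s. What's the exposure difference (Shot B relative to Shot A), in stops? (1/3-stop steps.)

Aperture: f/1.2 → f/1.4 → f/1.6 → f/1.8 — 1 stop smaller aperture (darker).
Shutter speed: 1/30 → 1/25 → 1/20 → 1/15 → 1/13 → 1/10 → 1/8 → 1/6 → 1/5 → 1/4 → 0.3 → 0.4 — 3 2/3 stops slower (brighter).
ISO: 25600 → 32000 — 1/3 stop raised (brighter).
Net: −1 +3 2/3 +1/3 = +3 stops.

3 stops brighter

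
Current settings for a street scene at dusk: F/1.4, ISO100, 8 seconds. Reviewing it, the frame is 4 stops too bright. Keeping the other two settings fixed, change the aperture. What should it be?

Overexposed by 4 stops → need 4 stops darker.
Aperture: f/1.4 → f/2 → f/2.8 → f/4 → f/5.6.

f/5.6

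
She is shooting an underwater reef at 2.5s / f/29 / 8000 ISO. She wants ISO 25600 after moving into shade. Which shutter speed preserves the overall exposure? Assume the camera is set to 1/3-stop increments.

0.8 s

ISO: 8000 → 10000 → 12800 → 16000 → 20000 → 25600 — 1 2/3 stops raised (brighter).
Need 1 2/3 stops darker from the shutter speed: 2.5 → 2 → 1.6 → 1.3 → 1 → 0.8.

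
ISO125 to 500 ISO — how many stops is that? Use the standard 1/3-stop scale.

2 stops

125 → 160 → 200 → 250 → 320 → 400 → 500 — count the steps: 6 third-stops = 2 stops.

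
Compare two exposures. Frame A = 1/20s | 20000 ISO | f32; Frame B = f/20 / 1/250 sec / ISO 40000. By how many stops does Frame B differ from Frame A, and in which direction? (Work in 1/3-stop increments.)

1 1/3 stops darker

Aperture: f/32 → f/29 → f/25 → f/22 → f/20 — 1 1/3 stops wider (brighter).
Shutter speed: 1/20 → 1/25 → 1/30 → 1/40 → 1/50 → 1/60 → 1/80 → 1/100 → 1/125 → 1/160 → 1/200 → 1/250 — 3 2/3 stops shorter (darker).
ISO: 20000 → 25600 → 32000 → 40000 — 1 stop higher (brighter).
Net: +1 1/3 −3 2/3 +1 = −1 1/3 stops.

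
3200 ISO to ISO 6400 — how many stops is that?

1 stop

3200 → 6400 — count the steps: 1 stop.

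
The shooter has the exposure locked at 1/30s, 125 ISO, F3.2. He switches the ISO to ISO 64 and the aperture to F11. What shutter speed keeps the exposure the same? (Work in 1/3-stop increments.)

ISO: 125 → 100 → 80 → 64 — 1 stop lower (darker).
Aperture: f/3.2 → f/3.5 → f/4 → f/4.5 → f/5 → f/5.6 → f/6.3 → f/7.1 → f/8 → f/9 → f/10 → f/11 — 3 2/3 stops smaller aperture (darker).
Net change so far: 4 2/3 stops darker. Offset with the shutter speed: 1/30 → 1/25 → 1/20 → 1/15 → 1/13 → 1/10 → 1/8 → 1/6 → 1/5 → 1/4 → 0.3 → 0.4 → 0.5 → 0.6 → 0.8.

0.8 s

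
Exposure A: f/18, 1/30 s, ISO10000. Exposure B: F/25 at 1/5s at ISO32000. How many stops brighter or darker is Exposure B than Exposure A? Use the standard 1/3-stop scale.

Aperture: f/18 → f/20 → f/22 → f/25 — 1 stop narrower (darker).
Shutter speed: 1/30 → 1/25 → 1/20 → 1/15 → 1/13 → 1/10 → 1/8 → 1/6 → 1/5 — 2 2/3 stops slower (brighter).
ISO: 10000 → 12800 → 16000 → 20000 → 25600 → 32000 — 1 2/3 stops raised (brighter).
Net: −1 +2 2/3 +1 2/3 = +3 1/3 stops.

3 1/3 stops brighter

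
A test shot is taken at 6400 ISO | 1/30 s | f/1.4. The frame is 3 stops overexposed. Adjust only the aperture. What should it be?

f/4

Overexposed by 3 stops → need 3 stops darker.
Aperture: f/1.4 → f/2 → f/2.8 → f/4.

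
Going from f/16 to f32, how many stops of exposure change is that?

2 stops

f/16 → f/22 → f/32 — count the steps: 2 stops.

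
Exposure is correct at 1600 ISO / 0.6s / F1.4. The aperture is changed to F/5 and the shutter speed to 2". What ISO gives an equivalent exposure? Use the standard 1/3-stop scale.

ISO 6400

Aperture: f/1.4 → f/1.6 → f/1.8 → f/2 → f/2.2 → f/2.5 → f/2.8 → f/3.2 → f/3.5 → f/4 → f/4.5 → f/5 — 3 2/3 stops smaller aperture (darker).
Shutter speed: 0.6 → 0.8 → 1 → 1.3 → 1.6 → 2 — 1 2/3 stops slower (brighter).
Net change so far: 2 stops darker. Offset with the ISO: 1600 → 2000 → 2500 → 3200 → 4000 → 5000 → 6400.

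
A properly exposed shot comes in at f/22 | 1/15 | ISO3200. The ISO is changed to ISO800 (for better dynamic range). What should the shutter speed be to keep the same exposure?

ISO: 3200 → 1600 → 800 — 2 stops dropped (darker).
Need 2 stops brighter from the shutter speed: 1/15 → 1/8 → 1/4.

1/4s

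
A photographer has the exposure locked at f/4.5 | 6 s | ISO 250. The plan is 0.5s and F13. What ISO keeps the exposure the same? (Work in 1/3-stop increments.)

Shutter speed: 6 → 5 → 4 → 3.2 → 2.5 → 2 → 1.6 → 1.3 → 1 → 0.8 → 0.6 → 0.5 — 3 2/3 stops shorter (darker).
Aperture: f/4.5 → f/5 → f/5.6 → f/6.3 → f/7.1 → f/8 → f/9 → f/10 → f/11 → f/13 — 3 stops stopped down (darker).
Net change so far: 6 2/3 stops darker. Offset with the ISO: 250 → 320 → 400 → 500 → 640 → 800 → 1000 → 1250 → 1600 → 2000 → 2500 → 3200 → 4000 → 5000 → 6400 → 8000 → 10000 → 12800 → 16000 → 20000 → 25600.

ISO 25600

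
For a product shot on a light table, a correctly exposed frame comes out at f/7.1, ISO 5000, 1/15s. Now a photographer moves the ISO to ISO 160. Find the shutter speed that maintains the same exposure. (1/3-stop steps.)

2 s

ISO: 5000 → 4000 → 3200 → 2500 → 2000 → 1600 → 1250 → 1000 → 800 → 640 → 500 → 400 → 320 → 250 → 200 → 160 — 5 stops dropped (darker).
Need 5 stops brighter from the shutter speed: 1/15 → 1/13 → 1/10 → 1/8 → 1/6 → 1/5 → 1/4 → 0.3 → 0.4 → 0.5 → 0.6 → 0.8 → 1 → 1.3 → 1.6 → 2.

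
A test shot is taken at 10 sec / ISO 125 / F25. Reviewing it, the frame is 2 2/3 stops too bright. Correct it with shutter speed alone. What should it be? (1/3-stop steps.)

1.6 s

Overexposed by 2 2/3 stops → need 2 2/3 stops darker.
Shutter speed: 10 → 8 → 6 → 5 → 4 → 3.2 → 2.5 → 2 → 1.6.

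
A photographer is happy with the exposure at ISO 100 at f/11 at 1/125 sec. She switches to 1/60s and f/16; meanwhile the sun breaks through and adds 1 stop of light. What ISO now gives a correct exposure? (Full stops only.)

ISO 50

Scene light: 1 stop brighter.
Shutter speed: 1/125 → 1/60 — 1 stop longer (brighter).
Aperture: f/11 → f/16 — 1 stop stopped down (darker).
Net so far: 1 stop brighter. ISO: 100 → 50.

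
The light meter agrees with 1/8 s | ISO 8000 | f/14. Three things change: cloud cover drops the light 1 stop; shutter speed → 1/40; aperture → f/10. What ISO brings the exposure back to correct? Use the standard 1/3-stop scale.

ISO 40000

Scene light: 1 stop darker.
Shutter speed: 1/8 → 1/10 → 1/13 → 1/15 → 1/20 → 1/25 → 1/30 → 1/40 — 2 1/3 stops faster (darker).
Aperture: f/14 → f/13 → f/11 → f/10 — 1 stop wider (brighter).
Net so far: 2 1/3 stops darker. ISO: 8000 → 10000 → 12800 → 16000 → 20000 → 25600 → 32000 → 40000.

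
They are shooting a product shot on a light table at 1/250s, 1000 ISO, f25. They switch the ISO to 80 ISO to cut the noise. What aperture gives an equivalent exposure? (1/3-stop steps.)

ISO: 1000 → 800 → 640 → 500 → 400 → 320 → 250 → 200 → 160 → 125 → 100 → 80 — 3 2/3 stops lower (darker).
Need 3 2/3 stops brighter from the aperture: f/25 → f/22 → f/20 → f/18 → f/16 → f/14 → f/13 → f/11 → f/10 → f/9 → f/8 → f/7.1.

f/7.1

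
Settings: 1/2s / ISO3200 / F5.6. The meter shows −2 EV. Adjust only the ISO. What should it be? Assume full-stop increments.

ISO 12800

Underexposed by 2 stops → need 2 stops brighter.
ISO: 3200 → 6400 → 12800.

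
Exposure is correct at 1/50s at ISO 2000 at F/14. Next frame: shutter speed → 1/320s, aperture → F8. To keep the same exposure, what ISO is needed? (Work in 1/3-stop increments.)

ISO 4000

Shutter speed: 1/50 → 1/60 → 1/80 → 1/100 → 1/125 → 1/160 → 1/200 → 1/250 → 1/320 — 2 2/3 stops shorter (darker).
Aperture: f/14 → f/13 → f/11 → f/10 → f/9 → f/8 — 1 2/3 stops opened up (brighter).
Net change so far: 1 stop darker. Offset with the ISO: 2000 → 2500 → 3200 → 4000.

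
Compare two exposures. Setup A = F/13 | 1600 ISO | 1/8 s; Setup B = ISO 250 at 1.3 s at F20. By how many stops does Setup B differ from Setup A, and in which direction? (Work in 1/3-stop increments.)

2/3 stop darker

Aperture: f/13 → f/14 → f/16 → f/18 → f/20 — 1 1/3 stops stopped down (darker).
Shutter speed: 1/8 → 1/6 → 1/5 → 1/4 → 0.3 → 0.4 → 0.5 → 0.6 → 0.8 → 1 → 1.3 — 3 1/3 stops slower (brighter).
ISO: 1600 → 1250 → 1000 → 800 → 640 → 500 → 400 → 320 → 250 — 2 2/3 stops dropped (darker).
Net: −1 1/3 +3 1/3 −2 2/3 = −2/3 stops.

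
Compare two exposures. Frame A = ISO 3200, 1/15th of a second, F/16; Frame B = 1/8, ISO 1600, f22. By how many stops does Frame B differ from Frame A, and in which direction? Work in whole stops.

Aperture: f/16 → f/22 — 1 stop stopped down (darker).
Shutter speed: 1/15 → 1/8 — 1 stop slower (brighter).
ISO: 3200 → 1600 — 1 stop lower (darker).
Net: −1 +1 −1 = −1 stop.

1 stop darker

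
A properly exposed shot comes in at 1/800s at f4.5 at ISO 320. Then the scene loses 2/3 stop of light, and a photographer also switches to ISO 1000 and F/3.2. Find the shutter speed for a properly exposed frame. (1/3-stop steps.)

Scene light: 2/3 stop darker.
ISO: 320 → 400 → 500 → 640 → 800 → 1000 — 1 2/3 stops raised (brighter).
Aperture: f/4.5 → f/4 → f/3.5 → f/3.2 — 1 stop opened up (brighter).
Net so far: 2 stops brighter. Shutter speed: 1/800 → 1/1000 → 1/1250 → 1/1600 → 1/2000 → 1/2500 → 1/3200.

1/3200s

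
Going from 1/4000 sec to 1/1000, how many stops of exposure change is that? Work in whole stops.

1/4000 → 1/2000 → 1/1000 — count the steps: 2 stops.

2 stops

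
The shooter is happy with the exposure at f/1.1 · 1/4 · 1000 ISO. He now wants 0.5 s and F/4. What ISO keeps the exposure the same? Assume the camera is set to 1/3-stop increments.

Shutter speed: 1/4 → 0.3 → 0.4 → 0.5 — 1 stop longer (brighter).
Aperture: f/1.1 → f/1.2 → f/1.4 → f/1.6 → f/1.8 → f/2 → f/2.2 → f/2.5 → f/2.8 → f/3.2 → f/3.5 → f/4 — 3 2/3 stops smaller aperture (darker).
Net change so far: 2 2/3 stops darker. Offset with the ISO: 1000 → 1250 → 1600 → 2000 → 2500 → 3200 → 4000 → 5000 → 6400.

ISO 6400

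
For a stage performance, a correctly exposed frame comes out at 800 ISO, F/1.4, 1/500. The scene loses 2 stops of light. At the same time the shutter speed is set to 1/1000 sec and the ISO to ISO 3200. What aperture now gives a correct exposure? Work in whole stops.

Scene light: 2 stops darker.
Shutter speed: 1/500 → 1/1000 — 1 stop shorter (darker).
ISO: 800 → 1600 → 3200 — 2 stops higher (brighter).
Net so far: 1 stop darker. Aperture: f/1.4 → f/1.0.

f/1.0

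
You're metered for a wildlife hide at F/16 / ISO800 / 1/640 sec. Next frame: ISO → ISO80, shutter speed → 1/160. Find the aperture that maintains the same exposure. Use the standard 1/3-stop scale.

f/10

ISO: 800 → 640 → 500 → 400 → 320 → 250 → 200 → 160 → 125 → 100 → 80 — 3 1/3 stops dropped (darker).
Shutter speed: 1/640 → 1/500 → 1/400 → 1/320 → 1/250 → 1/200 → 1/160 — 2 stops slower (brighter).
Net change so far: 1 1/3 stops darker. Offset with the aperture: f/16 → f/14 → f/13 → f/11 → f/10.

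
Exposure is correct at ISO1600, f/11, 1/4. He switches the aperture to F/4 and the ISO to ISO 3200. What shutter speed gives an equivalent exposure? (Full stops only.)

Aperture: f/11 → f/8 → f/5.6 → f/4 — 3 stops opened up (brighter).
ISO: 1600 → 3200 — 1 stop higher (brighter).
Net change so far: 4 stops brighter. Offset with the shutter speed: 1/4 → 1/8 → 1/15 → 1/30 → 1/60.

1/60s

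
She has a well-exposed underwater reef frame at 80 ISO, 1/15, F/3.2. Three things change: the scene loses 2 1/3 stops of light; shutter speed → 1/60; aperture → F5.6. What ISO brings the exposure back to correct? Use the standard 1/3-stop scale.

Scene light: 2 1/3 stops darker.
Shutter speed: 1/15 → 1/20 → 1/25 → 1/30 → 1/40 → 1/50 → 1/60 — 2 stops shorter (darker).
Aperture: f/3.2 → f/3.5 → f/4 → f/4.5 → f/5 → f/5.6 — 1 2/3 stops stopped down (darker).
Net so far: 6 stops darker. ISO: 80 → 100 → 125 → 160 → 200 → 250 → 320 → 400 → 500 → 640 → 800 → 1000 → 1250 → 1600 → 2000 → 2500 → 3200 → 4000 → 5000.

ISO 5000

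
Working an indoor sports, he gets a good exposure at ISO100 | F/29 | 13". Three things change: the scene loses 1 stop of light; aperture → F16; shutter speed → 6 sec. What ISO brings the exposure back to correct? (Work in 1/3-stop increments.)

ISO 125

Scene light: 1 stop darker.
Aperture: f/29 → f/25 → f/22 → f/20 → f/18 → f/16 — 1 2/3 stops wider (brighter).
Shutter speed: 13 → 10 → 8 → 6 — 1 stop shorter (darker).
Net so far: 1/3 stop darker. ISO: 100 → 125.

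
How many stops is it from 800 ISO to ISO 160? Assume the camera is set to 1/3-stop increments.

800 → 640 → 500 → 400 → 320 → 250 → 200 → 160 — count the steps: 7 third-stops = 2 1/3 stops.

2 1/3 stops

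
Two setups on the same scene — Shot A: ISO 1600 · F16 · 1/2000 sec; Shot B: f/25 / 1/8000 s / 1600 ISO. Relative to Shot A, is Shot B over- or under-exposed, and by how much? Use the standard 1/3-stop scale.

3 1/3 stops darker

Aperture: f/16 → f/18 → f/20 → f/22 → f/25 — 1 1/3 stops stopped down (darker).
Shutter speed: 1/2000 → 1/2500 → 1/3200 → 1/4000 → 1/5000 → 1/6400 → 1/8000 — 2 stops shorter (darker).
ISO: unchanged.
Net: −1 1/3 −2 = −3 1/3 stops.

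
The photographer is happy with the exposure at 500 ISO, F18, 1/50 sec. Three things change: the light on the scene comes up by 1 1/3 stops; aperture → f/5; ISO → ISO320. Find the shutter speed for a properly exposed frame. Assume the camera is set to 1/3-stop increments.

Scene light: 1 1/3 stops brighter.
Aperture: f/18 → f/16 → f/14 → f/13 → f/11 → f/10 → f/9 → f/8 → f/7.1 → f/6.3 → f/5.6 → f/5 — 3 2/3 stops wider (brighter).
ISO: 500 → 400 → 320 — 2/3 stop lower (darker).
Net so far: 4 1/3 stops brighter. Shutter speed: 1/50 → 1/60 → 1/80 → 1/100 → 1/125 → 1/160 → 1/200 → 1/250 → 1/320 → 1/400 → 1/500 → 1/640 → 1/800 → 1/1000.

1/1000s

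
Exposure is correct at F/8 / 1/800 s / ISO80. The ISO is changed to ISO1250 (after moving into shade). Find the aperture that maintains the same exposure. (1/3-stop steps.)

ISO: 80 → 100 → 125 → 160 → 200 → 250 → 320 → 400 → 500 → 640 → 800 → 1000 → 1250 — 4 stops raised (brighter).
Need 4 stops darker from the aperture: f/8 → f/9 → f/10 → f/11 → f/13 → f/14 → f/16 → f/18 → f/20 → f/22 → f/25 → f/29 → f/32.

f/32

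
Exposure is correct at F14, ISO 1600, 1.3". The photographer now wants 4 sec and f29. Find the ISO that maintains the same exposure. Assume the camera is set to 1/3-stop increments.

Shutter speed: 1.3 → 1.6 → 2 → 2.5 → 3.2 → 4 — 1 2/3 stops longer (brighter).
Aperture: f/14 → f/16 → f/18 → f/20 → f/22 → f/25 → f/29 — 2 stops stopped down (darker).
Net change so far: 1/3 stop darker. Offset with the ISO: 1600 → 2000.

ISO 2000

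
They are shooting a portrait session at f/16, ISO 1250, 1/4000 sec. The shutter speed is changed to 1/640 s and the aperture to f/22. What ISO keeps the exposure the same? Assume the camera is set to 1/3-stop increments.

ISO 400

Shutter speed: 1/4000 → 1/3200 → 1/2500 → 1/2000 → 1/1600 → 1/1250 → 1/1000 → 1/800 → 1/640 — 2 2/3 stops longer (brighter).
Aperture: f/16 → f/18 → f/20 → f/22 — 1 stop narrower (darker).
Net change so far: 1 2/3 stops brighter. Offset with the ISO: 1250 → 1000 → 800 → 640 → 500 → 400.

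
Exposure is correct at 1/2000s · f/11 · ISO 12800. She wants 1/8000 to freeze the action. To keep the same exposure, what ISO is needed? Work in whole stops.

ISO 51200

Shutter speed: 1/2000 → 1/4000 → 1/8000 — 2 stops shorter (darker).
Need 2 stops brighter from the ISO: 12800 → 25600 → 51200.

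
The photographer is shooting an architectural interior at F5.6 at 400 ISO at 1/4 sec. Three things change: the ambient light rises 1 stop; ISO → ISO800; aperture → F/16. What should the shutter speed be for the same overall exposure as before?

1/2s

Scene light: 1 stop brighter.
ISO: 400 → 800 — 1 stop raised (brighter).
Aperture: f/5.6 → f/8 → f/11 → f/16 — 3 stops stopped down (darker).
Net so far: 1 stop darker. Shutter speed: 1/4 → 1/2.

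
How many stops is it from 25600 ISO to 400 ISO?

25600 → 12800 → 6400 → 3200 → 1600 → 800 → 400 — count the steps: 6 stops.

6 stops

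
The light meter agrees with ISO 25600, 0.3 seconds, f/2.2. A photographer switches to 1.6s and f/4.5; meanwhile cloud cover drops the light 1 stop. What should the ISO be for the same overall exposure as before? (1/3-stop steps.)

ISO 40000

Scene light: 1 stop darker.
Shutter speed: 0.3 → 0.4 → 0.5 → 0.6 → 0.8 → 1 → 1.3 → 1.6 — 2 1/3 stops slower (brighter).
Aperture: f/2.2 → f/2.5 → f/2.8 → f/3.2 → f/3.5 → f/4 → f/4.5 — 2 stops stopped down (darker).
Net so far: 2/3 stop darker. ISO: 25600 → 32000 → 40000.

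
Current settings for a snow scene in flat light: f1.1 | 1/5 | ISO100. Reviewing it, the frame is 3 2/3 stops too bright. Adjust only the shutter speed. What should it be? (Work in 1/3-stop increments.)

Overexposed by 3 2/3 stops → need 3 2/3 stops darker.
Shutter speed: 1/5 → 1/6 → 1/8 → 1/10 → 1/13 → 1/15 → 1/20 → 1/25 → 1/30 → 1/40 → 1/50 → 1/60.

1/60s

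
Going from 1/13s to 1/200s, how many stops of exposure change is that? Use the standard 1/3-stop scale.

4 stops

1/13 → 1/15 → 1/20 → 1/25 → 1/30 → 1/40 → 1/50 → 1/60 → 1/80 → 1/100 → 1/125 → 1/160 → 1/200 — count the steps: 12 third-stops = 4 stops.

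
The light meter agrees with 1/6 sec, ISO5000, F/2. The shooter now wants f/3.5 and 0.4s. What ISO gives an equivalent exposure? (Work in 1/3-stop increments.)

Aperture: f/2 → f/2.2 → f/2.5 → f/2.8 → f/3.2 → f/3.5 — 1 2/3 stops smaller aperture (darker).
Shutter speed: 1/6 → 1/5 → 1/4 → 0.3 → 0.4 — 1 1/3 stops longer (brighter).
Net change so far: 1/3 stop darker. Offset with the ISO: 5000 → 6400.

ISO 6400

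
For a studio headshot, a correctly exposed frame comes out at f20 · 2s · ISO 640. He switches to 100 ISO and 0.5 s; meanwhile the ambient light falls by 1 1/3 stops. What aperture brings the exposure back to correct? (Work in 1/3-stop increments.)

Scene light: 1 1/3 stops darker.
ISO: 640 → 500 → 400 → 320 → 250 → 200 → 160 → 125 → 100 — 2 2/3 stops dropped (darker).
Shutter speed: 2 → 1.6 → 1.3 → 1 → 0.8 → 0.6 → 0.5 — 2 stops shorter (darker).
Net so far: 6 stops darker. Aperture: f/20 → f/18 → f/16 → f/14 → f/13 → f/11 → f/10 → f/9 → f/8 → f/7.1 → f/6.3 → f/5.6 → f/5 → f/4.5 → f/4 → f/3.5 → f/3.2 → f/2.8 → f/2.5.

f/2.5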